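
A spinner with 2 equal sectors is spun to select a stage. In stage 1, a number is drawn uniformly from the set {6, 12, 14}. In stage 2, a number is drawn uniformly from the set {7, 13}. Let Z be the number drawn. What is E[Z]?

E[Z | stage 1] = (6+12+14)/3 = 32/3.
E[Z | stage 2] = (7+13)/2 = 10.
E[Z] = (1/2)·(32/3) + (1/2)·(10) = 31/3.

31/3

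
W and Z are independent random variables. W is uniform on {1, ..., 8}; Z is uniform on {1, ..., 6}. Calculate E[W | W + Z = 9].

11/2

Outcomes with W + Z = 9: (3,6), (4,5), (5,4), (6,3), (7,2), (8,1), each with probability 1/48.
E[W | W + Z = 9] = (3 + 4 + 5 + 6 + 7 + 8) / 6 = 11/2.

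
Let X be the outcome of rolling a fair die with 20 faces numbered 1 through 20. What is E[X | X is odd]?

Given X is odd, X is equally likely to be any of {1, 3, 5, 7, 9, 11, 13, 15, 17, 19}.
E[X | X is odd] = (1 + 3 + 5 + 7 + 9 + 11 + 13 + 15 + 17 + 19) / 10 = 10.

10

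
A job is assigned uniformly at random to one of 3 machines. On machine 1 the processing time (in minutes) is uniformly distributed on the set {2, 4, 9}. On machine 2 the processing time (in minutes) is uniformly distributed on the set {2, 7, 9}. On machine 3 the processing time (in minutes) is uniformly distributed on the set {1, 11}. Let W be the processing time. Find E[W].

17/3

E[W | machine 1] = (2+4+9)/3 = 5.
E[W | machine 2] = (2+7+9)/3 = 6.
E[W | machine 3] = (1+11)/2 = 6.
E[W] = (1/3)·(5) + (1/3)·(6) + (1/3)·(6) = 17/3.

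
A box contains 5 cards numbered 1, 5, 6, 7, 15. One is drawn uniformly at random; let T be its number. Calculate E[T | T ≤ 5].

3

P(T ≤ 5) = 2/5.
Σ over the event: 1·1/5 + 5·1/5 = 6/5.
E[T | T ≤ 5] = (6/5) / (2/5) = 3.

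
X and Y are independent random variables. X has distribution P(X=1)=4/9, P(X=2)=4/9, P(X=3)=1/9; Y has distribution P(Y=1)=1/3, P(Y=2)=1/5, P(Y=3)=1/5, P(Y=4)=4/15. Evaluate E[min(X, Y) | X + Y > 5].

53/23

P(X + Y > 5) = 23/135.
Summing min(X,Y)·P(x,y) over outcomes with X + Y > 5 gives 53/135.
E[min(X, Y) | X + Y > 5] = (53/135) / (23/135) = 53/23.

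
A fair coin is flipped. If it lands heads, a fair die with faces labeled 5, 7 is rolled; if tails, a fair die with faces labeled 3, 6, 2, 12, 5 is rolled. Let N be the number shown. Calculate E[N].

29/5

E[N | heads] = (5+7)/2 = 6.
E[N | tails] = (3+6+2+12+5)/5 = 28/5.
E[N] = (1/2)·(6) + (1/2)·(28/5) = 29/5.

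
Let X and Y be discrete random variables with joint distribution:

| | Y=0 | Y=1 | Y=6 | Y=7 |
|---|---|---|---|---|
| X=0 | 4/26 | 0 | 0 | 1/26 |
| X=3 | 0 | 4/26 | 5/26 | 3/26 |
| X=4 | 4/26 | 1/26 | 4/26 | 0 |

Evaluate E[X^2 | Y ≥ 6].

P(Y ≥ 6) = 1/2.
Summing X^2·P(X=x,Y=y) over the conditioning event gives 68/13.
E[X^2 | Y ≥ 6] = (68/13) / (1/2) = 136/13.

136/13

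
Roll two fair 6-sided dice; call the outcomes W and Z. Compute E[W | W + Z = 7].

7/2

Outcomes with W + Z = 7: (1,6), (2,5), (3,4), (4,3), (5,2), (6,1), each with probability 1/36.
E[W | W + Z = 7] = (1 + 2 + 3 + 4 + 5 + 6) / 6 = 7/2.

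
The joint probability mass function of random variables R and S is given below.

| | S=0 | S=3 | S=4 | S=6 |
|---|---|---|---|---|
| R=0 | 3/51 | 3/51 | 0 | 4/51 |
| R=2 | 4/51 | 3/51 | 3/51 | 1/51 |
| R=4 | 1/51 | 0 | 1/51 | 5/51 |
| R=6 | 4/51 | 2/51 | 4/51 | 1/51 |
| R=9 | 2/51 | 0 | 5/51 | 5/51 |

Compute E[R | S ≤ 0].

27/7

P(S ≤ 0) = 14/51.
Σ R·P over the event = 0·(3/51) + 2·(4/51) + 4·(1/51) + 6·(4/51) + 9·(2/51) = 18/17.
E[R | S ≤ 0] = (18/17) / (14/51) = 27/7.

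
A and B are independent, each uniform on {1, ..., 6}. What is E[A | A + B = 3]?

3/2

P(A + B = 3) = 1/18.
Summing A·P(x,y) over outcomes with A + B = 3 gives 1/12.
E[A | A + B = 3] = (1/12) / (1/18) = 3/2.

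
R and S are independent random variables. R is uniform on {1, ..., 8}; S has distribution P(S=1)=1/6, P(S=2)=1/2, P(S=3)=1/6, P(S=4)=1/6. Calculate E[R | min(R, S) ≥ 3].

P(min(R, S) ≥ 3) = 1/4.
Summing R·P(x,y) over outcomes with min(R, S) ≥ 3 gives 11/8.
E[R | min(R, S) ≥ 3] = (11/8) / (1/4) = 11/2.

11/2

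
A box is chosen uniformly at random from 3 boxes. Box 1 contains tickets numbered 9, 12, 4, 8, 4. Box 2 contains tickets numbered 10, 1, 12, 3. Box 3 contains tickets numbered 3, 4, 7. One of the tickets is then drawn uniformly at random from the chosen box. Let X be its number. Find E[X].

557/90

E[X | box 1] = (9+12+4+8+4)/5 = 37/5.
E[X | box 2] = (10+1+12+3)/4 = 13/2.
E[X | box 3] = (3+4+7)/3 = 14/3.
E[X] = (1/3)·(37/5) + (1/3)·(13/2) + (1/3)·(14/3) = 557/90.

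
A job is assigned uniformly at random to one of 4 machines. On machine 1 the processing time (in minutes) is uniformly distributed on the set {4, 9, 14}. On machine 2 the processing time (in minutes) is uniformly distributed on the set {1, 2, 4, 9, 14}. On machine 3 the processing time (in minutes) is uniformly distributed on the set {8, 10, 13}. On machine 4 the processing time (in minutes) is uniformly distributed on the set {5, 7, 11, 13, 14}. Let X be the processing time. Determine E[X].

E[X | machine 1] = (4+9+14)/3 = 9.
E[X | machine 2] = (1+2+4+9+14)/5 = 6.
E[X | machine 3] = (8+10+13)/3 = 31/3.
E[X | machine 4] = (5+7+11+13+14)/5 = 10.
By the law of total expectation,
E[X] = (1/4)·(9) + (1/4)·(6) + (1/4)·(31/3) + (1/4)·(10) = 53/6.

53/6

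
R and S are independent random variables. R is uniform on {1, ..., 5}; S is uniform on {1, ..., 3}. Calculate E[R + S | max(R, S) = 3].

Outcomes with max(R, S) = 3: (1,3), (2,3), (3,1), (3,2), (3,3), each with probability 1/15.
E[R + S | max(R, S) = 3] = (4 + 5 + 4 + 5 + 6) / 5 = 24/5.

24/5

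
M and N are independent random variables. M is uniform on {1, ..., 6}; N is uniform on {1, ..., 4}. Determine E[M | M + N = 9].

11/2

Outcomes with M + N = 9: (5,4), (6,3), each with probability 1/24.
E[M | M + N = 9] = (5 + 6) / 2 = 11/2.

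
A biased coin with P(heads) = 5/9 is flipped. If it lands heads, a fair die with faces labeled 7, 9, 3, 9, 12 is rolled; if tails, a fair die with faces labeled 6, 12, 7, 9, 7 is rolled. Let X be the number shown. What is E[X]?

E[X | heads] = (7+9+3+9+12)/5 = 8.
E[X | tails] = (6+12+7+9+7)/5 = 41/5.
By the law of total expectation,
E[X] = (5/9)·(8) + (4/9)·(41/5) = 364/45.

364/45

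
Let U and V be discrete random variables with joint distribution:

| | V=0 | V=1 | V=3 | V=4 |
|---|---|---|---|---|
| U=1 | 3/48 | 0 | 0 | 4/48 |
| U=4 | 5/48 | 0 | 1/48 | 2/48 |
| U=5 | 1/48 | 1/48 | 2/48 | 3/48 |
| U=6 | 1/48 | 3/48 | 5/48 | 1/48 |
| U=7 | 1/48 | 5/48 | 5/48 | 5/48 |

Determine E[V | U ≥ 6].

P(U ≥ 6) = 13/24.
Σ V·P over the event = 0·(1/48) + 1·(3/48) + 3·(5/48) + 4·(1/48) + 0·(1/48) + 1·(5/48) + 3·(5/48) + 4·(5/48) = 31/24.
E[V | U ≥ 6] = (31/24) / (13/24) = 31/13.

31/13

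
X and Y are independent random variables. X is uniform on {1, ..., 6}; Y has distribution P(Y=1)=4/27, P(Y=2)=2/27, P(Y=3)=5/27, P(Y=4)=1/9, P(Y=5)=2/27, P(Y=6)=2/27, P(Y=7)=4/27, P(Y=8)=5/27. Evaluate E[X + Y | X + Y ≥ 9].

P(X + Y ≥ 9) = 25/54.
Summing (X+Y)·P(x,y) over outcomes with X + Y ≥ 9 gives 811/162.
E[X + Y | X + Y ≥ 9] = (811/162) / (25/54) = 811/75.

811/75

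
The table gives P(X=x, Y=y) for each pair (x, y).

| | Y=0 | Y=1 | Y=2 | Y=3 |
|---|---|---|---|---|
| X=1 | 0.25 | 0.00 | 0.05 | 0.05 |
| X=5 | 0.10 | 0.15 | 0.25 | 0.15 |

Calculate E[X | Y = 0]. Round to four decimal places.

P(Y = 0) = 0.35.
Σ X·P over the event = 1·(0.25) + 5·(0.10) = 0.75.
E[X | Y = 0] = (0.75) / (0.35) = 2.1429.

2.1429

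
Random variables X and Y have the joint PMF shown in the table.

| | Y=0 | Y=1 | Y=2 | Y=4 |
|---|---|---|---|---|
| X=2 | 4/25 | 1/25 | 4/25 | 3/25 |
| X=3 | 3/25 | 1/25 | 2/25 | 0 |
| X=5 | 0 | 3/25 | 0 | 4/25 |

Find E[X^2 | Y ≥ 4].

P(Y ≥ 4) = 7/25.
Σ X^2·P over the event = 4·(3/25) + 25·(4/25) = 112/25.
E[X^2 | Y ≥ 4] = (112/25) / (7/25) = 16.

16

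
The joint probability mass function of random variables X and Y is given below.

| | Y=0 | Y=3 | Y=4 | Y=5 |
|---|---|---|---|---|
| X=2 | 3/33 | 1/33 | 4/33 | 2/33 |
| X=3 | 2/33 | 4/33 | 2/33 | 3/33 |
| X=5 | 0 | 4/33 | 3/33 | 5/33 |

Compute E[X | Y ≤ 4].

P(Y ≤ 4) = 23/33.
Summing X·P(X=x,Y=y) over the conditioning event gives 25/11.
E[X | Y ≤ 4] = (25/11) / (23/33) = 75/23.

75/23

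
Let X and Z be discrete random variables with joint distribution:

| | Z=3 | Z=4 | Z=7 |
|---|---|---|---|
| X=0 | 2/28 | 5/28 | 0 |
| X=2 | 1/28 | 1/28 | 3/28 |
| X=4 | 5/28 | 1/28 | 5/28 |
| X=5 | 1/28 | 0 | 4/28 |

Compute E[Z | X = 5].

P(X = 5) = 5/28.
Σ Z·P over the event = 3·(1/28) + 7·(4/28) = 31/28.
E[Z | X = 5] = (31/28) / (5/28) = 31/5.

31/5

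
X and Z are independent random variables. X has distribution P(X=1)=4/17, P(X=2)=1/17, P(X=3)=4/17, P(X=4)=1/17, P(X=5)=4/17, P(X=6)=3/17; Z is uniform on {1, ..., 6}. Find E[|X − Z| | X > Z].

104/43

P(X > Z) = 43/102.
Summing |X−Z|·P(x,y) over outcomes with X > Z gives 52/51.
E[|X − Z| | X > Z] = (52/51) / (43/102) = 104/43.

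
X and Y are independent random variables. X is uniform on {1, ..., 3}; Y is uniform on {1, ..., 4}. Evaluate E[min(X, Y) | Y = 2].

5/3

Outcomes with Y = 2: (1,2), (2,2), (3,2), each with probability 1/12.
E[min(X, Y) | Y = 2] = (1 + 2 + 2) / 3 = 5/3.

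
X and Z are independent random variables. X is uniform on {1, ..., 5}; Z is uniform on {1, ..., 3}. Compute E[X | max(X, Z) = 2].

5/3

Outcomes with max(X, Z) = 2: (1,2), (2,1), (2,2), each with probability 1/15.
E[X | max(X, Z) = 2] = (1 + 2 + 2) / 3 = 5/3.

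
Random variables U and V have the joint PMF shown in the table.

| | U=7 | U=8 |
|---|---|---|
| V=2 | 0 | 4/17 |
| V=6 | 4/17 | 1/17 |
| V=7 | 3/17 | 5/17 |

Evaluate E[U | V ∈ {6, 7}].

97/13

P(V ∈ {6, 7}) = 13/17.
Σ U·P over the event = 7·(4/17) + 7·(3/17) + 8·(1/17) + 8·(5/17) = 97/17.
E[U | V ∈ {6, 7}] = (97/17) / (13/17) = 97/13.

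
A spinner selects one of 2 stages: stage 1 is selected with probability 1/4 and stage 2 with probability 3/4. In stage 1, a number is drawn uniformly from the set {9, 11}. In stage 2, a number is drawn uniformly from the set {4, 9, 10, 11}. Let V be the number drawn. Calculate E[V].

E[V | stage 1] = (9+11)/2 = 10.
E[V | stage 2] = (4+9+10+11)/4 = 17/2.
E[V] = (1/4)·(10) + (3/4)·(17/2) = 71/8.

71/8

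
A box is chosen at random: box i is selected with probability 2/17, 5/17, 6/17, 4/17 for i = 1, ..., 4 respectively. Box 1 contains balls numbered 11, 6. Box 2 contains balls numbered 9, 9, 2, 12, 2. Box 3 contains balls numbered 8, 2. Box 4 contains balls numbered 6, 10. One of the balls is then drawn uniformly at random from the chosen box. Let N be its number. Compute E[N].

E[N | box 1] = (11+6)/2 = 17/2.
E[N | box 2] = (9+9+2+12+2)/5 = 34/5.
E[N | box 3] = (8+2)/2 = 5.
E[N | box 4] = (6+10)/2 = 8.
E[N] = (2/17)·(17/2) + (5/17)·(34/5) + (6/17)·(5) + (4/17)·(8) = 113/17.

113/17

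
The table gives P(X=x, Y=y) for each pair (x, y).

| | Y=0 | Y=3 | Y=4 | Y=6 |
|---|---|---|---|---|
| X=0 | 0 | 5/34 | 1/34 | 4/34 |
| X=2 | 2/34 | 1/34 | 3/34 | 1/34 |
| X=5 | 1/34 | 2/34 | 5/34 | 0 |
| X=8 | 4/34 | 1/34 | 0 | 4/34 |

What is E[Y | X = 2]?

P(X = 2) = 7/34.
Σ Y·P over the event = 0·(2/34) + 3·(1/34) + 4·(3/34) + 6·(1/34) = 21/34.
E[Y | X = 2] = (21/34) / (7/34) = 3.

3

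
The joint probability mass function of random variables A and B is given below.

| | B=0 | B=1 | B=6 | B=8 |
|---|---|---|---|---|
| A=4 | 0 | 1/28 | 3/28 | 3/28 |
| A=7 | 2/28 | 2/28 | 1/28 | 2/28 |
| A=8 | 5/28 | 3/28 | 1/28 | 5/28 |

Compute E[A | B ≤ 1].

96/13

P(B ≤ 1) = 13/28.
Σ A·P over the event = 4·(1/28) + 7·(2/28) + 7·(2/28) + 8·(5/28) + 8·(3/28) = 24/7.
E[A | B ≤ 1] = (24/7) / (13/28) = 96/13.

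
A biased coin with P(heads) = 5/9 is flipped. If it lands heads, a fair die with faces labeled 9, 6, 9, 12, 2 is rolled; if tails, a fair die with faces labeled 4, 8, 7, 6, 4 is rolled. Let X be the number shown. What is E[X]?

E[X | heads] = (9+6+9+12+2)/5 = 38/5.
E[X | tails] = (4+8+7+6+4)/5 = 29/5.
By the law of total expectation,
E[X] = (5/9)·(38/5) + (4/9)·(29/5) = 34/5.

34/5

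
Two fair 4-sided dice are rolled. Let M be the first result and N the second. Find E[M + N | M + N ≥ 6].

Outcomes with M + N ≥ 6: (2,4), (3,3), (3,4), (4,2), (4,3), (4,4), each with probability 1/16.
E[M + N | M + N ≥ 6] = (6 + 6 + 7 + 6 + 7 + 8) / 6 = 20/3.

20/3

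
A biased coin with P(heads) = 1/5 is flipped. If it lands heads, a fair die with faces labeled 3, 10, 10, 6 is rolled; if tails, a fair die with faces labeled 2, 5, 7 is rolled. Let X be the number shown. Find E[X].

E[X | heads] = (3+10+10+6)/4 = 29/4.
E[X | tails] = (2+5+7)/3 = 14/3.
E[X] = (1/5)·(29/4) + (4/5)·(14/3) = 311/60.

311/60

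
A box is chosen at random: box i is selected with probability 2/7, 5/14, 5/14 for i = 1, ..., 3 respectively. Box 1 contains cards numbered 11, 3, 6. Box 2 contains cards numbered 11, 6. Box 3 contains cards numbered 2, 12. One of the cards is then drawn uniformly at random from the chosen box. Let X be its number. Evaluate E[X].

625/84

E[X | box 1] = (11+3+6)/3 = 20/3.
E[X | box 2] = (11+6)/2 = 17/2.
E[X | box 3] = (2+12)/2 = 7.
E[X] = (2/7)·(20/3) + (5/14)·(17/2) + (5/14)·(7) = 625/84.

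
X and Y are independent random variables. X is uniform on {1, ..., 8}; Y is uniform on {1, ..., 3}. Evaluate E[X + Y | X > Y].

22/3

P(X > Y) = 3/4.
Summing (X+Y)·P(x,y) over outcomes with X > Y gives 11/2.
E[X + Y | X > Y] = (11/2) / (3/4) = 22/3.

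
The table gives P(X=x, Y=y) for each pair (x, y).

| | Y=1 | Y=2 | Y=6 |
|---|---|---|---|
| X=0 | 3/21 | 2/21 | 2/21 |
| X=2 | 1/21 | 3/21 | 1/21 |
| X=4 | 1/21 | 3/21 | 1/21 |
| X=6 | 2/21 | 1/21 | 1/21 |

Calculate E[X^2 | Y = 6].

P(Y = 6) = 5/21.
Σ X^2·P over the event = 0·(2/21) + 4·(1/21) + 16·(1/21) + 36·(1/21) = 8/3.
E[X^2 | Y = 6] = (8/3) / (5/21) = 56/5.

56/5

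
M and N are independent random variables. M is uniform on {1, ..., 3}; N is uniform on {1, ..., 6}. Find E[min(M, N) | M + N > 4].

25/12

P(M + N > 4) = 2/3.
Summing min(M,N)·P(x,y) over outcomes with M + N > 4 gives 25/18.
E[min(M, N) | M + N > 4] = (25/18) / (2/3) = 25/12.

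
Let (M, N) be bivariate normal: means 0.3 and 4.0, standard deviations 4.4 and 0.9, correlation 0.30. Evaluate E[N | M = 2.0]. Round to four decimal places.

The regression of N on M has slope ρ·σ_N/σ_M and passes through (μ_M, μ_N).
E[N | M=2.0] = 4.0 + (0.30)·(0.9/4.4)·(2.0 − (0.3)) = 4.0 + (0.061364)·(1.7) = 4.1043.

4.1043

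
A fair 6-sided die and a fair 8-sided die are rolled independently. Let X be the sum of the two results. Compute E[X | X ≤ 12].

P(X ≤ 12) = 15/16.
E[X | X ≤ 12] = (43/6) / (15/16) = 344/45.

344/45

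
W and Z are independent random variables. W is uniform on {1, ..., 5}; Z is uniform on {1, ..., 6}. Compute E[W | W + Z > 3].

P(W + Z > 3) = 9/10.
Summing W·P(x,y) over outcomes with W + Z > 3 gives 43/15.
E[W | W + Z > 3] = (43/15) / (9/10) = 86/27.

86/27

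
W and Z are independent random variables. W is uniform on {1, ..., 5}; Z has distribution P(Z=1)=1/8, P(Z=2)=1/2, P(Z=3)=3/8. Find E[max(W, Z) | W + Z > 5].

P(W + Z > 5) = 9/20.
Summing max(W,Z)·P(x,y) over outcomes with W + Z > 5 gives 77/40.
E[max(W, Z) | W + Z > 5] = (77/40) / (9/20) = 77/18.

77/18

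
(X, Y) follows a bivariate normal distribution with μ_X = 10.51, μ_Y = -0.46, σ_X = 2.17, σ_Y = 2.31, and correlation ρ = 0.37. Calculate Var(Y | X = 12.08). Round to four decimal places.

Var(Y | X=x) = (1 − ρ²)·σ_Y².
Var(Y | X=12.08) = (2.31)²·(1 − (0.37)²) = 5.3361·0.8631 = 4.6056.

4.6056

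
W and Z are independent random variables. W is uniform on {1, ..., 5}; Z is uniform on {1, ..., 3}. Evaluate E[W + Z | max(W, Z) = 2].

P(max(W, Z) = 2) = 1/5.
Summing (W+Z)·P(x,y) over outcomes with max(W, Z) = 2 gives 2/3.
E[W + Z | max(W, Z) = 2] = (2/3) / (1/5) = 10/3.

10/3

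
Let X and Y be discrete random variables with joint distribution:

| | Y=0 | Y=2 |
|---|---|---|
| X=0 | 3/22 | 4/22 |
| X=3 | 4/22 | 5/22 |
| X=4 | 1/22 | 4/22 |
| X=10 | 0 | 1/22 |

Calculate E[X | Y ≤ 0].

2

P(Y ≤ 0) = 4/11.
Σ X·P over the event = 0·(3/22) + 3·(4/22) + 4·(1/22) = 8/11.
E[X | Y ≤ 0] = (8/11) / (4/11) = 2.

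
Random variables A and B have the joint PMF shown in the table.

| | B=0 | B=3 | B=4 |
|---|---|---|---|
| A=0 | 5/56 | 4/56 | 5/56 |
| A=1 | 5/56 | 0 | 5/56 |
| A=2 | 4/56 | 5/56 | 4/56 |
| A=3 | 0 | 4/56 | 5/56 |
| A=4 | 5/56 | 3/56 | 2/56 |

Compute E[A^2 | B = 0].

P(B = 0) = 19/56.
Summing A^2·P(A=x,B=y) over the conditioning event gives 101/56.
E[A^2 | B = 0] = (101/56) / (19/56) = 101/19.

101/19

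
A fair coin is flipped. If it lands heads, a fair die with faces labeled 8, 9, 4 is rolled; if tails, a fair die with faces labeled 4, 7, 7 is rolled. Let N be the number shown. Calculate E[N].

E[N | heads] = (8+9+4)/3 = 7.
E[N | tails] = (4+7+7)/3 = 6.
E[N] = (1/2)·(7) + (1/2)·(6) = 13/2.

13/2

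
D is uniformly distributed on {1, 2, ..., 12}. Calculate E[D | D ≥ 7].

19/2

Given D ≥ 7, D is equally likely to be any of {7, 8, 9, 10, 11, 12}.
E[D | D ≥ 7] = (7 + 8 + 9 + 10 + 11 + 12) / 6 = 19/2.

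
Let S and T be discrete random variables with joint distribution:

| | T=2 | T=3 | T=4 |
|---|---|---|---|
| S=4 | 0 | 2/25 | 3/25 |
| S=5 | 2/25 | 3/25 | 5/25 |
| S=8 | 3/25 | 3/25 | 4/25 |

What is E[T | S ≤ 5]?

17/5

P(S ≤ 5) = 3/5.
Σ T·P over the event = 3·(2/25) + 4·(3/25) + 2·(2/25) + 3·(3/25) + 4·(5/25) = 51/25.
E[T | S ≤ 5] = (51/25) / (3/5) = 17/5.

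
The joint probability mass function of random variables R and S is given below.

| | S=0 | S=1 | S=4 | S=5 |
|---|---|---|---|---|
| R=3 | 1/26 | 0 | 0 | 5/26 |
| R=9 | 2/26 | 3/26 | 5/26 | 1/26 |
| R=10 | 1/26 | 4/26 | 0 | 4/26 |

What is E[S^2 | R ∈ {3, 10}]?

P(R ∈ {3, 10}) = 15/26.
Summing S^2·P(R=x,S=y) over the conditioning event gives 229/26.
E[S^2 | R ∈ {3, 10}] = (229/26) / (15/26) = 229/15.

229/15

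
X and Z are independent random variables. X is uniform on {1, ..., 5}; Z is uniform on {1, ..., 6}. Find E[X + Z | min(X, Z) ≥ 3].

17/2

P(min(X, Z) ≥ 3) = 2/5.
Summing (X+Z)·P(x,y) over outcomes with min(X, Z) ≥ 3 gives 17/5.
E[X + Z | min(X, Z) ≥ 3] = (17/5) / (2/5) = 17/2.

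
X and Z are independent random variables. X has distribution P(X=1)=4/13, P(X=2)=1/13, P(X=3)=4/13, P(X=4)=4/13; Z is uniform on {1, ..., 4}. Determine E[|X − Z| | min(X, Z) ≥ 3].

P(min(X, Z) ≥ 3) = 4/13.
Summing |X−Z|·P(x,y) over outcomes with min(X, Z) ≥ 3 gives 2/13.
E[|X − Z| | min(X, Z) ≥ 3] = (2/13) / (4/13) = 1/2.

1/2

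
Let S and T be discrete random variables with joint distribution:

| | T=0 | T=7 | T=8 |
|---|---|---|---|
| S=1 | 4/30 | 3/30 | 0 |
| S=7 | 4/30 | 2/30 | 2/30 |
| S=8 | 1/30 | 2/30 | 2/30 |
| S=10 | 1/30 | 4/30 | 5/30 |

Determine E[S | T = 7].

73/11

P(T = 7) = 11/30.
Σ S·P over the event = 1·(3/30) + 7·(2/30) + 8·(2/30) + 10·(4/30) = 73/30.
E[S | T = 7] = (73/30) / (11/30) = 73/11.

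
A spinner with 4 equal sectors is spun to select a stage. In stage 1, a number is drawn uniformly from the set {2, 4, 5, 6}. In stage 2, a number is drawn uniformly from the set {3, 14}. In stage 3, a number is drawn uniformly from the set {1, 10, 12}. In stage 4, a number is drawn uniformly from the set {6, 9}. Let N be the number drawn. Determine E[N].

E[N | stage 1] = (2+4+5+6)/4 = 17/4.
E[N | stage 2] = (3+14)/2 = 17/2.
E[N | stage 3] = (1+10+12)/3 = 23/3.
E[N | stage 4] = (6+9)/2 = 15/2.
E[N] = (1/4)·(17/4) + (1/4)·(17/2) + (1/4)·(23/3) + (1/4)·(15/2) = 335/48.

335/48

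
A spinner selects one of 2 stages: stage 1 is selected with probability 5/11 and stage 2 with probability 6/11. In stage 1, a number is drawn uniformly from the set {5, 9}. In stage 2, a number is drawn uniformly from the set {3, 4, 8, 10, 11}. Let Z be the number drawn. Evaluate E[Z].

E[Z | stage 1] = (5+9)/2 = 7.
E[Z | stage 2] = (3+4+8+10+11)/5 = 36/5.
E[Z] = (5/11)·(7) + (6/11)·(36/5) = 391/55.

391/55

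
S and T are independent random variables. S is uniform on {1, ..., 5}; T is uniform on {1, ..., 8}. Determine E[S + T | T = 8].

11

Outcomes with T = 8: (1,8), (2,8), (3,8), (4,8), (5,8), each with probability 1/40.
E[S + T | T = 8] = (9 + 10 + 11 + 12 + 13) / 5 = 11.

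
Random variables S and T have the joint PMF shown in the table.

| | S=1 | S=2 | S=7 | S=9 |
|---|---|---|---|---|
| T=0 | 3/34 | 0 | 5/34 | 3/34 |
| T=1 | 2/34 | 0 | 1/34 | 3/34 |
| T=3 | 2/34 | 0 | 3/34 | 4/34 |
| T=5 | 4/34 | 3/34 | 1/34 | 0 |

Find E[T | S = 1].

28/11

P(S = 1) = 11/34.
Σ T·P over the event = 0·(3/34) + 1·(2/34) + 3·(2/34) + 5·(4/34) = 14/17.
E[T | S = 1] = (14/17) / (11/34) = 28/11.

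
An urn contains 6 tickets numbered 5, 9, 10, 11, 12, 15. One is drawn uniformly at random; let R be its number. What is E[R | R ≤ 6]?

5

P(R ≤ 6) = 1/6.
Σ over the event: 5·1/6 = 5/6.
E[R | R ≤ 6] = (5/6) / (1/6) = 5.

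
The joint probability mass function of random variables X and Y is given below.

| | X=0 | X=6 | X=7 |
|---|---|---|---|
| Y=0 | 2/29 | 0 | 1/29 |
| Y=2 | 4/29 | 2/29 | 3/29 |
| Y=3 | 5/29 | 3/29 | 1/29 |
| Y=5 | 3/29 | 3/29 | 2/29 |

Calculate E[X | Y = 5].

P(Y = 5) = 8/29.
Σ X·P over the event = 0·(3/29) + 6·(3/29) + 7·(2/29) = 32/29.
E[X | Y = 5] = (32/29) / (8/29) = 4.

4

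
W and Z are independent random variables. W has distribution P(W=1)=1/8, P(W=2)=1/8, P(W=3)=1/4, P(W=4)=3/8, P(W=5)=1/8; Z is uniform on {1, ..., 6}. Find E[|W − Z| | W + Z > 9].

P(W + Z > 9) = 5/48.
Summing |W−Z|·P(x,y) over outcomes with W + Z > 9 gives 7/48.
E[|W − Z| | W + Z > 9] = (7/48) / (5/48) = 7/5.

7/5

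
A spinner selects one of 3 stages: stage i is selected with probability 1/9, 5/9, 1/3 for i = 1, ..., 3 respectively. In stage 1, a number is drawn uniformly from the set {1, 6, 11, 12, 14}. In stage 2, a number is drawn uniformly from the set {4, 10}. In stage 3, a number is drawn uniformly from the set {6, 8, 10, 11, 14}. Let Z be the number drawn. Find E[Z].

E[Z | stage 1] = (1+6+11+12+14)/5 = 44/5.
E[Z | stage 2] = (4+10)/2 = 7.
E[Z | stage 3] = (6+8+10+11+14)/5 = 49/5.
By the law of total expectation,
E[Z] = (1/9)·(44/5) + (5/9)·(7) + (1/3)·(49/5) = 122/15.

122/15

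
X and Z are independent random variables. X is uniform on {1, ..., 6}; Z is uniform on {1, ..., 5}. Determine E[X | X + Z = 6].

3

Outcomes with X + Z = 6: (1,5), (2,4), (3,3), (4,2), (5,1), each with probability 1/30.
E[X | X + Z = 6] = (1 + 2 + 3 + 4 + 5) / 5 = 3.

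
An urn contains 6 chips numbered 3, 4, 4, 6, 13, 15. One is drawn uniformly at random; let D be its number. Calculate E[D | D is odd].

P(D is odd) = 1/2.
Σ over the event: 3·1/6 + 13·1/6 + 15·1/6 = 31/6.
E[D | D is odd] = (31/6) / (1/2) = 31/3.

31/3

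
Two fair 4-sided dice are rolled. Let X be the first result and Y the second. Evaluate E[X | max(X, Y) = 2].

5/3

P(max(X, Y) = 2) = 3/16.
Summing X·P(x,y) over outcomes with max(X, Y) = 2 gives 5/16.
E[X | max(X, Y) = 2] = (5/16) / (3/16) = 5/3.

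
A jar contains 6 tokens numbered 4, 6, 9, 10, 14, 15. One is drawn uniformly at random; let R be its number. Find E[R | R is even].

P(R is even) = 2/3.
Σ over the event: 4·1/6 + 6·1/6 + 10·1/6 + 14·1/6 = 17/3.
E[R | R is even] = (17/3) / (2/3) = 17/2.

17/2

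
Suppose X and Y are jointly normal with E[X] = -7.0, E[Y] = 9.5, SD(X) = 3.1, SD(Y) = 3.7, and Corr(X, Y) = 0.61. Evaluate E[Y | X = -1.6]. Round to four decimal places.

The regression of Y on X has slope ρ·σ_Y/σ_X and passes through (μ_X, μ_Y).
E[Y | X=-1.6] = 9.5 + (0.61)·(3.7/3.1)·(-1.6 − (-7.0)) = 9.5 + (0.72806)·(5.4) = 13.4315.

13.4315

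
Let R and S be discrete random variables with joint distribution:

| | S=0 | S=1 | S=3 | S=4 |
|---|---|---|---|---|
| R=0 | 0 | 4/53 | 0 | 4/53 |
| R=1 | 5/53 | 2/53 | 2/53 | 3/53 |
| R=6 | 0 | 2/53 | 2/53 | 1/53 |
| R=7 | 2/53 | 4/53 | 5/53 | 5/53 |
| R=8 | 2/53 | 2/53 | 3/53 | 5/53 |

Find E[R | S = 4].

14/3

P(S = 4) = 18/53.
Summing R·P(R=x,S=y) over the conditioning event gives 84/53.
E[R | S = 4] = (84/53) / (18/53) = 14/3.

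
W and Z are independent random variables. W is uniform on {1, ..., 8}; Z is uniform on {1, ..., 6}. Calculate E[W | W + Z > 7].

160/27

P(W + Z > 7) = 9/16.
Summing W·P(x,y) over outcomes with W + Z > 7 gives 10/3.
E[W | W + Z > 7] = (10/3) / (9/16) = 160/27.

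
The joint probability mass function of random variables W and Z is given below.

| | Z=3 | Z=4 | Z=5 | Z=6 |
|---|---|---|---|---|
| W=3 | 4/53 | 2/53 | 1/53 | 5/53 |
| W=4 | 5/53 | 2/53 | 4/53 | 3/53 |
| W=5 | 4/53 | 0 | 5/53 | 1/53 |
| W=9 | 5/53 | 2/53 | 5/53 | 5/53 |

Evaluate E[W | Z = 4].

16/3

P(Z = 4) = 6/53.
Σ W·P over the event = 3·(2/53) + 4·(2/53) + 9·(2/53) = 32/53.
E[W | Z = 4] = (32/53) / (6/53) = 16/3.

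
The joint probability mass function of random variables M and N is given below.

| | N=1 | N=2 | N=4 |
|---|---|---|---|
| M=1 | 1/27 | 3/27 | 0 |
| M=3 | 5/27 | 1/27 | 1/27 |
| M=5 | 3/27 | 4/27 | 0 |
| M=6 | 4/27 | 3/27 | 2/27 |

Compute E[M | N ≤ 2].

33/8

P(N ≤ 2) = 8/9.
Σ M·P over the event = 1·(1/27) + 1·(3/27) + 3·(5/27) + 3·(1/27) + 5·(3/27) + 5·(4/27) + 6·(4/27) + 6·(3/27) = 11/3.
E[M | N ≤ 2] = (11/3) / (8/9) = 33/8.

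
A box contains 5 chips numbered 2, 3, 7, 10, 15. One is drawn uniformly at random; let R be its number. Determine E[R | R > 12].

15

P(R > 12) = 1/5.
Σ over the event: 15·1/5 = 3.
E[R | R > 12] = (3) / (1/5) = 15.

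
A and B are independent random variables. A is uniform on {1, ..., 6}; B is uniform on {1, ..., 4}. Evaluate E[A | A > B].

P(A > B) = 7/12.
Summing A·P(x,y) over outcomes with A > B gives 8/3.
E[A | A > B] = (8/3) / (7/12) = 32/7.

32/7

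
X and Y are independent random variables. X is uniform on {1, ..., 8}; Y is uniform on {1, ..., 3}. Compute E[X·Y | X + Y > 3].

P(X + Y > 3) = 7/8.
Summing XY·P(x,y) over outcomes with X + Y > 3 gives 211/24.
E[X·Y | X + Y > 3] = (211/24) / (7/8) = 211/21.

211/21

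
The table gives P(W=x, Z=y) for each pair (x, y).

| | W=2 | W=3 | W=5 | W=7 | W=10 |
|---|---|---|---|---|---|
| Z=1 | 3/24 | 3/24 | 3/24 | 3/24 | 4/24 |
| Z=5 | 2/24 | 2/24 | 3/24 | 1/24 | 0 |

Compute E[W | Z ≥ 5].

P(Z ≥ 5) = 1/3.
Summing W·P(W=x,Z=y) over the conditioning event gives 4/3.
E[W | Z ≥ 5] = (4/3) / (1/3) = 4.

4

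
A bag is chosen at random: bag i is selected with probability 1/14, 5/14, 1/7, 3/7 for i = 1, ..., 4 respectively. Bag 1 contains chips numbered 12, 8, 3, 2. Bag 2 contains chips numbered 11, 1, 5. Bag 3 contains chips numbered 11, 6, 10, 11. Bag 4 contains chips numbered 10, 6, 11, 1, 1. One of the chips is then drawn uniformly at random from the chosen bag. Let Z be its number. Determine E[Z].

5303/840

E[Z | bag 1] = (12+8+3+2)/4 = 25/4.
E[Z | bag 2] = (11+1+5)/3 = 17/3.
E[Z | bag 3] = (11+6+10+11)/4 = 19/2.
E[Z | bag 4] = (10+6+11+1+1)/5 = 29/5.
By the law of total expectation,
E[Z] = (1/14)·(25/4) + (5/14)·(17/3) + (1/7)·(19/2) + (3/7)·(29/5) = 5303/840.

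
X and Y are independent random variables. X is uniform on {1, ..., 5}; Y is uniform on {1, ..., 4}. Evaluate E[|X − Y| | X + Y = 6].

2

P(X + Y = 6) = 1/5.
Summing |X−Y|·P(x,y) over outcomes with X + Y = 6 gives 2/5.
E[|X − Y| | X + Y = 6] = (2/5) / (1/5) = 2.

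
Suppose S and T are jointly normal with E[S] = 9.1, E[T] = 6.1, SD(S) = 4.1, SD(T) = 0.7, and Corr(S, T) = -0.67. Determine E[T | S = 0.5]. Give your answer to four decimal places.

7.0838

E[T | S=x] = μ_T + ρ(σ_T/σ_S)(x − μ_S) for jointly normal variables.
E[T | S=0.5] = 6.1 + (-0.67)·(0.7/4.1)·(0.5 − (9.1)) = 6.1 + (-0.11439)·(-8.6) = 7.0838.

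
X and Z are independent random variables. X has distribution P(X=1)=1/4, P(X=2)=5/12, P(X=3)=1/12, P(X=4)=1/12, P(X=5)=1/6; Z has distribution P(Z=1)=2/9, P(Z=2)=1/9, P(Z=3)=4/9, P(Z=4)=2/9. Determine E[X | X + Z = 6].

P(X + Z = 6) = 19/108.
Summing X·P(x,y) over outcomes with X + Z = 6 gives 14/27.
E[X | X + Z = 6] = (14/27) / (19/108) = 56/19.

56/19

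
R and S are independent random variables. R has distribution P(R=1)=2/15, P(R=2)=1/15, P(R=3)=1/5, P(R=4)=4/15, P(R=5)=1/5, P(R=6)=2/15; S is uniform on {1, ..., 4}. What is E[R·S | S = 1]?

56/15

P(S = 1) = 1/4.
Summing RS·P(x,y) over outcomes with S = 1 gives 14/15.
E[R·S | S = 1] = (14/15) / (1/4) = 56/15.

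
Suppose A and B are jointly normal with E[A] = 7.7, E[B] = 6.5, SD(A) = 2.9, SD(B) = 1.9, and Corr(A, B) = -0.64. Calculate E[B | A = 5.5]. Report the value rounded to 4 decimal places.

E[B | A=x] = μ_B + ρ(σ_B/σ_A)(x − μ_A) for jointly normal variables.
E[B | A=5.5] = 6.5 + (-0.64)·(1.9/2.9)·(5.5 − (7.7)) = 6.5 + (-0.41931)·(-2.2) = 7.4225.

7.4225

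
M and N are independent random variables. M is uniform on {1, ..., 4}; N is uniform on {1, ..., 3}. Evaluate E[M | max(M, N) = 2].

Outcomes with max(M, N) = 2: (1,2), (2,1), (2,2), each with probability 1/12.
E[M | max(M, N) = 2] = (1 + 2 + 2) / 3 = 5/3.

5/3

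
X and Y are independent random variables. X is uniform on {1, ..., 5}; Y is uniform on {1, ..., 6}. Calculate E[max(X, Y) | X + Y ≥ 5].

P(X + Y ≥ 5) = 4/5.
Summing max(X,Y)·P(x,y) over outcomes with X + Y ≥ 5 gives 56/15.
E[max(X, Y) | X + Y ≥ 5] = (56/15) / (4/5) = 14/3.

14/3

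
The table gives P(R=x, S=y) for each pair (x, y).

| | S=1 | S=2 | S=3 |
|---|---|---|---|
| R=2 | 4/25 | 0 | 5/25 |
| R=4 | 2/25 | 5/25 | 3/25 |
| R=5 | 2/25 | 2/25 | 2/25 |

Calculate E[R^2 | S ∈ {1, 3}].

P(S ∈ {1, 3}) = 18/25.
Σ R^2·P over the event = 4·(4/25) + 4·(5/25) + 16·(2/25) + 16·(3/25) + 25·(2/25) + 25·(2/25) = 216/25.
E[R^2 | S ∈ {1, 3}] = (216/25) / (18/25) = 12.

12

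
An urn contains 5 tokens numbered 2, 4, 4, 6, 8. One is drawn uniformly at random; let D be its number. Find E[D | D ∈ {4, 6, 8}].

P(D ∈ {4, 6, 8}) = 4/5.
Σ over the event: 4·2/5 + 6·1/5 + 8·1/5 = 22/5.
E[D | D ∈ {4, 6, 8}] = (22/5) / (4/5) = 11/2.

11/2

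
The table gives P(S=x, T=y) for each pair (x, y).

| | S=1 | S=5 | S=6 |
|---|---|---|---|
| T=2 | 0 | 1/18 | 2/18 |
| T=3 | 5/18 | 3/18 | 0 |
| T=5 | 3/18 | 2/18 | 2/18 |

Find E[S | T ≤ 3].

P(T ≤ 3) = 11/18.
Summing S·P(S=x,T=y) over the conditioning event gives 37/18.
E[S | T ≤ 3] = (37/18) / (11/18) = 37/11.

37/11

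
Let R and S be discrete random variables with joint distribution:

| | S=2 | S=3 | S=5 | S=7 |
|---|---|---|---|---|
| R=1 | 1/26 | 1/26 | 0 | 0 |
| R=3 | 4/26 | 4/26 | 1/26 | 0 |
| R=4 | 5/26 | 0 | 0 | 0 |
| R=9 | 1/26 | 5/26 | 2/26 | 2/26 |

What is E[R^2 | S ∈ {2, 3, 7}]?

P(S ∈ {2, 3, 7}) = 23/26.
Σ R^2·P over the event = 1·(1/26) + 1·(1/26) + 9·(4/26) + 9·(4/26) + 16·(5/26) + 81·(1/26) + 81·(5/26) + 81·(2/26) = 401/13.
E[R^2 | S ∈ {2, 3, 7}] = (401/13) / (23/26) = 802/23.

802/23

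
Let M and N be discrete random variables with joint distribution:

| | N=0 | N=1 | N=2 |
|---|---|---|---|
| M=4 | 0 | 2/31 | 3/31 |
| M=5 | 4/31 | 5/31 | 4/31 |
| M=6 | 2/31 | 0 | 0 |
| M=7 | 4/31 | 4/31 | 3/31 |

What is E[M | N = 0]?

P(N = 0) = 10/31.
Σ M·P over the event = 5·(4/31) + 6·(2/31) + 7·(4/31) = 60/31.
E[M | N = 0] = (60/31) / (10/31) = 6.

6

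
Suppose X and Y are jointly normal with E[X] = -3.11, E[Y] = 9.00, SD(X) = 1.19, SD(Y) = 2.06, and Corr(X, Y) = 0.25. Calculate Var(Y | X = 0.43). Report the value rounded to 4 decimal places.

The conditional variance in a bivariate normal is σ_Y²(1 − ρ²), independent of x.
Var(Y | X=0.43) = (2.06)²·(1 − (0.25)²) = 4.2436·0.9375 = 3.9784.

3.9784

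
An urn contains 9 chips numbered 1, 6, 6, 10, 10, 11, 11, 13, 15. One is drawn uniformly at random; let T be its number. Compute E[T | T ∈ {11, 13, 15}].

P(T ∈ {11, 13, 15}) = 4/9.
Σ over the event: 11·2/9 + 13·1/9 + 15·1/9 = 50/9.
E[T | T ∈ {11, 13, 15}] = (50/9) / (4/9) = 25/2.

25/2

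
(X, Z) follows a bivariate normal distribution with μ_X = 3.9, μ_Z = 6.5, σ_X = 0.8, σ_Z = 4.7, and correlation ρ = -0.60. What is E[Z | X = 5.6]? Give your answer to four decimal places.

For a bivariate normal, E[Z | X=x] = μ_Z + ρ·(σ_Z/σ_X)·(x − μ_X).
E[Z | X=5.6] = 6.5 + (-0.60)·(4.7/0.8)·(5.6 − (3.9)) = 6.5 + (-3.525)·(1.7) = 0.5075.

0.5075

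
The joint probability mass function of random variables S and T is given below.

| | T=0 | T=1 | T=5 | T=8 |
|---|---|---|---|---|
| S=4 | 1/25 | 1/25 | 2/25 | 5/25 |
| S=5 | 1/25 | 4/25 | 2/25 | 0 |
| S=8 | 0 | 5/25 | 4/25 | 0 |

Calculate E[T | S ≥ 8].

P(S ≥ 8) = 9/25.
Σ T·P over the event = 1·(5/25) + 5·(4/25) = 1.
E[T | S ≥ 8] = (1) / (9/25) = 25/9.

25/9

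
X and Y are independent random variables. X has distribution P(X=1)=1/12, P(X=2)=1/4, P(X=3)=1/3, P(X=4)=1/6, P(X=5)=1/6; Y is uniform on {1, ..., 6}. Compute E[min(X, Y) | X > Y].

P(X > Y) = 25/72.
Summing min(X,Y)·P(x,y) over outcomes with X > Y gives 47/72.
E[min(X, Y) | X > Y] = (47/72) / (25/72) = 47/25.

47/25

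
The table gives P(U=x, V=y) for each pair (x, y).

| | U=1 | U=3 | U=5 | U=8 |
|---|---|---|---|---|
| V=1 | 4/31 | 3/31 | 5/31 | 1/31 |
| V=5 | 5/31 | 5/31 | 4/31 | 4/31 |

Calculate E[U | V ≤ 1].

P(V ≤ 1) = 13/31.
Summing U·P(U=x,V=y) over the conditioning event gives 46/31.
E[U | V ≤ 1] = (46/31) / (13/31) = 46/13.

46/13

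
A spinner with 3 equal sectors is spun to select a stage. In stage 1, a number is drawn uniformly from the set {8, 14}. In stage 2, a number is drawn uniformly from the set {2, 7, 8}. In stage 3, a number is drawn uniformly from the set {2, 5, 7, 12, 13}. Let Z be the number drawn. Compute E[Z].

367/45

E[Z | stage 1] = (8+14)/2 = 11.
E[Z | stage 2] = (2+7+8)/3 = 17/3.
E[Z | stage 3] = (2+5+7+12+13)/5 = 39/5.
E[Z] = (1/3)·(11) + (1/3)·(17/3) + (1/3)·(39/5) = 367/45.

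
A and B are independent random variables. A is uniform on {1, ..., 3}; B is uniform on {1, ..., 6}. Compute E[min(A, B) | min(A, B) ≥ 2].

12/5

Outcomes with min(A, B) ≥ 2: (2,2), (2,3), (2,4), (2,5), (2,6), (3,2), (3,3), (3,4), (3,5), (3,6), each with probability 1/18.
E[min(A, B) | min(A, B) ≥ 2] = (2 + 2 + 2 + 2 + 2 + 2 + 3 + 3 + 3 + 3) / 10 = 12/5.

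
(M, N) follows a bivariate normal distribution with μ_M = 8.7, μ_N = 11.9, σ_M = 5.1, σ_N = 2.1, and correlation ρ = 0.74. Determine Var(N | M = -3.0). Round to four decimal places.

1.9951

Var(N | M=x) = (1 − ρ²)·σ_N².
Var(N | M=-3.0) = (2.1)²·(1 − (0.74)²) = 4.41·0.4524 = 1.9951.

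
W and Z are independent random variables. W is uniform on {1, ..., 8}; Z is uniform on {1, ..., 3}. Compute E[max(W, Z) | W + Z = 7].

P(W + Z = 7) = 1/8.
Summing max(W,Z)·P(x,y) over outcomes with W + Z = 7 gives 5/8.
E[max(W, Z) | W + Z = 7] = (5/8) / (1/8) = 5.

5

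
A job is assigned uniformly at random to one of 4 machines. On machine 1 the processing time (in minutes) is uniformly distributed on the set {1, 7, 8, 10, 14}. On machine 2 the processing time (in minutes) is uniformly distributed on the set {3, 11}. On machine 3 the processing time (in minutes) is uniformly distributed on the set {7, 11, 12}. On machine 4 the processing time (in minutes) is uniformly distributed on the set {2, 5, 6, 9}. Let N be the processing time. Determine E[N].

61/8

E[N | machine 1] = (1+7+8+10+14)/5 = 8.
E[N | machine 2] = (3+11)/2 = 7.
E[N | machine 3] = (7+11+12)/3 = 10.
E[N | machine 4] = (2+5+6+9)/4 = 11/2.
By the law of total expectation,
E[N] = (1/4)·(8) + (1/4)·(7) + (1/4)·(10) + (1/4)·(11/2) = 61/8.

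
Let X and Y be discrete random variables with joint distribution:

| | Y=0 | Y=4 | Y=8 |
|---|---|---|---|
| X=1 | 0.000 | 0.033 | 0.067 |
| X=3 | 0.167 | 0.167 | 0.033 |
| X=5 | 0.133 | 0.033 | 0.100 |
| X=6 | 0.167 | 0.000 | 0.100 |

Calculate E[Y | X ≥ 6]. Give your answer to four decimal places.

2.9963

P(X ≥ 6) = 0.267.
Σ Y·P over the event = 0·(0.167) + 8·(0.100) = 0.800.
E[Y | X ≥ 6] = (0.800) / (0.267) = 2.9963.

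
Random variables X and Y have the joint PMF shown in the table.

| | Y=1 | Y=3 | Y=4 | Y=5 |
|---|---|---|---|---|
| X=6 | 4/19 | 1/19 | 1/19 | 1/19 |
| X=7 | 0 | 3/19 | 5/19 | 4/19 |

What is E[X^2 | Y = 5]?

P(Y = 5) = 5/19.
Σ X^2·P over the event = 36·(1/19) + 49·(4/19) = 232/19.
E[X^2 | Y = 5] = (232/19) / (5/19) = 232/5.

232/5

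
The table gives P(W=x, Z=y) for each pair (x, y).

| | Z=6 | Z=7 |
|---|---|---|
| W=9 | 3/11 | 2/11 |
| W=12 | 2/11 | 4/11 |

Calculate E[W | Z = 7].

P(Z = 7) = 6/11.
Σ W·P over the event = 9·(2/11) + 12·(4/11) = 6.
E[W | Z = 7] = (6) / (6/11) = 11.

11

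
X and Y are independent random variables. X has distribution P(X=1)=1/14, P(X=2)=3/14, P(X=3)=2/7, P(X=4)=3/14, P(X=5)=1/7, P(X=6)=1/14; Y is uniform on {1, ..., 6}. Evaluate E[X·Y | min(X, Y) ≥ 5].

88/3

P(min(X, Y) ≥ 5) = 1/14.
Summing XY·P(x,y) over outcomes with min(X, Y) ≥ 5 gives 44/21.
E[X·Y | min(X, Y) ≥ 5] = (44/21) / (1/14) = 88/3.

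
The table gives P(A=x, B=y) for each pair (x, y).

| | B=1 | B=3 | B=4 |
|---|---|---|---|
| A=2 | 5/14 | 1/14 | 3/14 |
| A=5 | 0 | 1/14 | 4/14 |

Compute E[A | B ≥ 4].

P(B ≥ 4) = 1/2.
Σ A·P over the event = 2·(3/14) + 5·(4/14) = 13/7.
E[A | B ≥ 4] = (13/7) / (1/2) = 26/7.

26/7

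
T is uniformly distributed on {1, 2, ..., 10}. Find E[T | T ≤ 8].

Given T ≤ 8, T is equally likely to be any of {1, 2, 3, 4, 5, 6, 7, 8}.
E[T | T ≤ 8] = (1 + 2 + 3 + 4 + 5 + 6 + 7 + 8) / 8 = 9/2.

9/2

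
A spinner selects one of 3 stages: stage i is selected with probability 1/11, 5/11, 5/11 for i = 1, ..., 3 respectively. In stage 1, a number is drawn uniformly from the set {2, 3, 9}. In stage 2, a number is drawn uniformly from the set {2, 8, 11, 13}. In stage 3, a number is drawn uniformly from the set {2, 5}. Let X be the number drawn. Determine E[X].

E[X | stage 1] = (2+3+9)/3 = 14/3.
E[X | stage 2] = (2+8+11+13)/4 = 17/2.
E[X | stage 3] = (2+5)/2 = 7/2.
By the law of total expectation,
E[X] = (1/11)·(14/3) + (5/11)·(17/2) + (5/11)·(7/2) = 194/33.

194/33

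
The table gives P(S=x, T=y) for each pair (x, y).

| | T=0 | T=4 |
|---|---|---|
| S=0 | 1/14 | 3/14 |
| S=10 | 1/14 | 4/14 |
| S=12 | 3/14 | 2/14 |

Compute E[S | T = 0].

P(T = 0) = 5/14.
Σ S·P over the event = 0·(1/14) + 10·(1/14) + 12·(3/14) = 23/7.
E[S | T = 0] = (23/7) / (5/14) = 46/5.

46/5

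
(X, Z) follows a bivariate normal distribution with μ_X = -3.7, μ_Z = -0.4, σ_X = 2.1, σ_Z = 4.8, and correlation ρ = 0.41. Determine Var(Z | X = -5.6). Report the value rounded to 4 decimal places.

The conditional variance in a bivariate normal is σ_Z²(1 − ρ²), independent of x.
Var(Z | X=-5.6) = (4.8)²·(1 − (0.41)²) = 23.04·0.8319 = 19.1670.

19.1670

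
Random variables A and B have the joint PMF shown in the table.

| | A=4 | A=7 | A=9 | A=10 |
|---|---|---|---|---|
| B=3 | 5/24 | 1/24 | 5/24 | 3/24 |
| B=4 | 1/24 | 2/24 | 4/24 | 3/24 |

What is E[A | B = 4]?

42/5

P(B = 4) = 5/12.
Summing A·P(A=x,B=y) over the conditioning event gives 7/2.
E[A | B = 4] = (7/2) / (5/12) = 42/5.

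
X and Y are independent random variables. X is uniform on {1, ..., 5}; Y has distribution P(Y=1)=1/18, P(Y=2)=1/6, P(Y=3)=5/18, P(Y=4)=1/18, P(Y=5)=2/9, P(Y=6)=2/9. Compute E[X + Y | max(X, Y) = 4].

P(max(X, Y) = 4) = 13/90.
Summing (X+Y)·P(x,y) over outcomes with max(X, Y) = 4 gives 14/15.
E[X + Y | max(X, Y) = 4] = (14/15) / (13/90) = 84/13.

84/13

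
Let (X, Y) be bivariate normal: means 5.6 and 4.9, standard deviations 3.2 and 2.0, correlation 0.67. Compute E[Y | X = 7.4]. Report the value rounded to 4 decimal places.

The regression of Y on X has slope ρ·σ_Y/σ_X and passes through (μ_X, μ_Y).
E[Y | X=7.4] = 4.9 + (0.67)·(2.0/3.2)·(7.4 − (5.6)) = 4.9 + (0.41875)·(1.8) = 5.6538.

5.6538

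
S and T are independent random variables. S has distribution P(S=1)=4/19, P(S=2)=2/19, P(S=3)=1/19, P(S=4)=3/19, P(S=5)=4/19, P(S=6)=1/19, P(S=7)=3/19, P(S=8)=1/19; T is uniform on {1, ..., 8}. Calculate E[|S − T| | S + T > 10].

45/22

P(S + T > 10) = 11/38.
Summing |S−T|·P(x,y) over outcomes with S + T > 10 gives 45/76.
E[|S − T| | S + T > 10] = (45/76) / (11/38) = 45/22.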